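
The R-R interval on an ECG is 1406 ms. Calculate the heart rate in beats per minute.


HR = 60 / RR_interval(s)
RR = 1406 ms = 1.406 s
HR = 60 / 1.406 = 42.67 bpm


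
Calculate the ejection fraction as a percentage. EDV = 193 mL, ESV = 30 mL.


SV = EDV - ESV = 193 - 30 = 163 mL
EF = SV/EDV * 100 = 163/193 * 100
EF = 84.46%


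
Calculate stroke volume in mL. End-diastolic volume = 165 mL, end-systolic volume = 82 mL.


SV = EDV - ESV
SV = 165 - 82
SV = 83 mL


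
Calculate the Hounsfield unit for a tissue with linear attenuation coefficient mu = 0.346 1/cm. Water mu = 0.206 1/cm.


HU = ((mu_tissue - mu_water) / mu_water) * 1000
HU = ((0.346 - 0.206) / 0.206) * 1000
HU = 679.6


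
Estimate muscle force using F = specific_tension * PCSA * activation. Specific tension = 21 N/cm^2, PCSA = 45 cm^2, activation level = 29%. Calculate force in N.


F = sigma * PCSA * activation
F = 21 * 45 * 0.29
F = 274 N


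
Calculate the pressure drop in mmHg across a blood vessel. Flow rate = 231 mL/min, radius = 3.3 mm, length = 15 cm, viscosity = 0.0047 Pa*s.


dP = 8*mu*L*Q / (pi*r^4)
Q = 231 mL/min = 3.85e-06 m^3/s
dP = 58.282 Pa = 58.282 / 133.322 mmHg = 0.4372 mmHg


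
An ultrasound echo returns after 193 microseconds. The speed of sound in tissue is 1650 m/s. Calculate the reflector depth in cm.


depth = c * t / 2
t = 193 us = 1.9300e-04 s
depth = 1650 * 1.9300e-04 / 2
depth = 0.159225 m = 15.9225 cm


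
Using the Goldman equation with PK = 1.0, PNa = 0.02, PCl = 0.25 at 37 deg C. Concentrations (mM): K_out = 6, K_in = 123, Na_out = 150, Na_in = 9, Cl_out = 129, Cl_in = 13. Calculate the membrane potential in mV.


Vm = (RT/F)*ln((PK*Ko + PNa*Nao + PCl*Cli)/(PK*Ki + PNa*Nai + PCl*Clo))
Numer = 12.25, Denom = 155.43
Vm = -67.9 mV


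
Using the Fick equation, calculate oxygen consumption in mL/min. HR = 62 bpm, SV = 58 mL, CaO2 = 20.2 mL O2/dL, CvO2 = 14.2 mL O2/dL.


CO = HR*SV = 62*58/1000 = 3.596 L/min
a-v O2 diff = 20.2 - 14.2 = 6 mL/dL
VO2 = CO * (CaO2-CvO2) * 10 dL/L
VO2 = 3.596 * 6 * 10
VO2 = 215.8 mL/min


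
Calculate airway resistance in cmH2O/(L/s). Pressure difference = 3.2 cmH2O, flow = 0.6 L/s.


R = dP / flow
R = 3.2 / 0.6
R = 5.333 cmH2O/(L/s)


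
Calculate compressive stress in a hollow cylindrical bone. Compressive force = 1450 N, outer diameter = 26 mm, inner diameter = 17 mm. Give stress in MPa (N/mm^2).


A = pi*(r_o^2 - r_i^2)
r_o = 13 mm, r_i = 8.5 mm
A = 303.949 mm^2
sigma = F/A = 1450 / 303.949
sigma = 4.771 MPa


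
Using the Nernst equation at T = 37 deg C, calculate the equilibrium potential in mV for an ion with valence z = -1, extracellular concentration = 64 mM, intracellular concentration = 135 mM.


E = (RT/(zF)) * ln(C_out/C_in)
T = 37 + 273.15 = 310.15 K
E = (8.314 * 310.15 / (-1 * 96485)) * ln(64/135)
E = 19.95 mV


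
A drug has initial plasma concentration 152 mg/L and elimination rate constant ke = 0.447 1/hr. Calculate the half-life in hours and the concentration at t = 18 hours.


t_half = ln(2) / ke = 0.693147 / 0.447 = 1.551 hr
C(t) = C0 * exp(-ke*t) = 152 * exp(-0.447*18)
C(18) = 0.0487 mg/L


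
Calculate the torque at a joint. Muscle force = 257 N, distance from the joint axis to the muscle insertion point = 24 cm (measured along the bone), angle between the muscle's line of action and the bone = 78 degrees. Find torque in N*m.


Torque = F * d * sin(theta)   (moment arm = d*sin(theta))
d = 24 cm = 0.24 m
Torque = 257 * 0.24 * sin(78)
Torque = 60.33 N*m


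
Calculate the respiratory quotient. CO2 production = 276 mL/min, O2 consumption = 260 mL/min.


RQ = VCO2 / VO2
RQ = 276 / 260
RQ = 1.062


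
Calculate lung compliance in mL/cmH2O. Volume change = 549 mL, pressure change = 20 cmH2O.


C = dV / dP
C = 549 / 20
C = 27.45 mL/cmH2O


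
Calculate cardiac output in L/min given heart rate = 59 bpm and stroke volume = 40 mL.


CO = HR * SV
CO = 59 * 40 / 1000
CO = 2.36 L/min


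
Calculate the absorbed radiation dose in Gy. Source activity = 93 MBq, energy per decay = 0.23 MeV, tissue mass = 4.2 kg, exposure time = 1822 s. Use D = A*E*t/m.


A = 93 MBq = 9.3000e+07 Bq
E = 0.23 MeV = 3.6846e-14 J
D = A*E*t/m = 9.3000e+07*3.6846e-14*1822/4.2
D = 0.001487 Gy


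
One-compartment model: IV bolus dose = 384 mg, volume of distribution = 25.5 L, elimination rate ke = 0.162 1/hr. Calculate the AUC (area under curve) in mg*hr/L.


C0 = Dose/Vd = 384/25.5 = 15.0588 mg/L
AUC = C0/ke = 15.0588/0.162
AUC = 92.96 mg*hr/L


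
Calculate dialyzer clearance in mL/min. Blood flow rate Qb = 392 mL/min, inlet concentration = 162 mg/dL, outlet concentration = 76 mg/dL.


K = Qb * (Cb_in - Cb_out) / Cb_in
K = 392 * (162 - 76) / 162
K = 208.1 mL/min


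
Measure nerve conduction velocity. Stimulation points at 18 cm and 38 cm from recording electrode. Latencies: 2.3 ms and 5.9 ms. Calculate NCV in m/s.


Distance = (38 - 18) / 100 = 0.2 m
dt = (5.9 - 2.3) / 1000 = 0.0036 s
NCV = dist / dt = 55.56 m/s


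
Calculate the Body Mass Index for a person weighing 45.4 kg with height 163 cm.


BMI = weight / height^2
height = 163 cm = 1.63 m
BMI = 45.4 / 1.63^2
BMI = 17.09 kg/m^2


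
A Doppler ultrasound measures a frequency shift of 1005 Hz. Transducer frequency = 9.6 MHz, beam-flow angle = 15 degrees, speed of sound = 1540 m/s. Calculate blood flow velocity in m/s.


v = fd * c / (2 * f0 * cos(theta))
v = 1005 * 1540 / (2 * 9.6000e+06 * cos(15))
v = 0.08345 m/s


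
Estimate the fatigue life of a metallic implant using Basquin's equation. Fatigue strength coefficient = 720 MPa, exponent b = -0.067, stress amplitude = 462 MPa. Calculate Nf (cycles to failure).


sigma_a = sigma_f' * (2Nf)^b
2Nf = (sigma_a/sigma_f')^(1/b)
2Nf = (462/720)^(1/-0.067)
2Nf = 751.58469
Nf = 375.8


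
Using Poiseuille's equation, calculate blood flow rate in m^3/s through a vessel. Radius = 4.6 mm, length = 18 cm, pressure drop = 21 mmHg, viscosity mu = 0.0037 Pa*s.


Q = pi*r^4*dP / (8*mu*L)
r = 0.0046 m, L = 0.18 m
dP = 21 mmHg = 2799.762 Pa
Q = 7.3916e-04 m^3/s


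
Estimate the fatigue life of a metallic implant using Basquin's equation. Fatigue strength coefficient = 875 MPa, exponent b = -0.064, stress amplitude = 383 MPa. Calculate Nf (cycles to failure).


sigma_a = sigma_f' * (2Nf)^b
2Nf = (sigma_a/sigma_f')^(1/b)
2Nf = (383/875)^(1/-0.064)
2Nf = 404012.67
Nf = 2.02e+05


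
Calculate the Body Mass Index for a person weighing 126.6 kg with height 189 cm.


BMI = weight / height^2
height = 189 cm = 1.89 m
BMI = 126.6 / 1.89^2
BMI = 35.44 kg/m^2


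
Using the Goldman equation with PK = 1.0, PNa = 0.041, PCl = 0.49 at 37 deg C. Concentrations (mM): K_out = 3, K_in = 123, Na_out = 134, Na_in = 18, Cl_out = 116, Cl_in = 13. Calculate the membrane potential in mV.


Vm = (RT/F)*ln((PK*Ko + PNa*Nao + PCl*Cli)/(PK*Ki + PNa*Nai + PCl*Clo))
Numer = 14.864, Denom = 180.578
Vm = -66.74 mV


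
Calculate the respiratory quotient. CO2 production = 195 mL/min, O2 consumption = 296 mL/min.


RQ = VCO2 / VO2
RQ = 195 / 296
RQ = 0.6588


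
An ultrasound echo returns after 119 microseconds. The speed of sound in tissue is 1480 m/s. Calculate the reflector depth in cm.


depth = c * t / 2
t = 119 us = 1.1900e-04 s
depth = 1480 * 1.1900e-04 / 2
depth = 0.08806 m = 8.806 cm


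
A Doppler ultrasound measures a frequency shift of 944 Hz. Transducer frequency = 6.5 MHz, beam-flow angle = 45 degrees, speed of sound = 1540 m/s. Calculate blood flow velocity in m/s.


v = fd * c / (2 * f0 * cos(theta))
v = 944 * 1540 / (2 * 6.5000e+06 * cos(45))
v = 0.1581 m/s


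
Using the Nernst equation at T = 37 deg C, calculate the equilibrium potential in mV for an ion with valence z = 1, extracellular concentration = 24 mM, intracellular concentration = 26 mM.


E = (RT/(zF)) * ln(C_out/C_in)
T = 37 + 273.15 = 310.15 K
E = (8.314 * 310.15 / (1 * 96485)) * ln(24/26)
E = -2.139 mV


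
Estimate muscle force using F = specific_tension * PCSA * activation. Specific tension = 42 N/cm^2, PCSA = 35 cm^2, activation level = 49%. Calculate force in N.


F = sigma * PCSA * activation
F = 42 * 35 * 0.49
F = 720.3 N


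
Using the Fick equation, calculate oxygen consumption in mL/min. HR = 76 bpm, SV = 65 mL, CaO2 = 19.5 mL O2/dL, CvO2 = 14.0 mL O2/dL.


CO = HR*SV = 76*65/1000 = 4.94 L/min
a-v O2 diff = 19.5 - 14.0 = 5.5 mL/dL
VO2 = CO * (CaO2-CvO2) * 10 dL/L
VO2 = 4.94 * 5.5 * 10
VO2 = 271.7 mL/min


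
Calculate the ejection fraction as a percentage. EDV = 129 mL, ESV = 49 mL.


SV = EDV - ESV = 129 - 49 = 80 mL
EF = SV/EDV * 100 = 80/129 * 100
EF = 62.02%


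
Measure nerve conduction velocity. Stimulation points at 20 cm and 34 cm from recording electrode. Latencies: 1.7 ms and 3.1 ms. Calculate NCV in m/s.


Distance = (34 - 20) / 100 = 0.14 m
dt = (3.1 - 1.7) / 1000 = 0.0014 s
NCV = dist / dt = 100 m/s


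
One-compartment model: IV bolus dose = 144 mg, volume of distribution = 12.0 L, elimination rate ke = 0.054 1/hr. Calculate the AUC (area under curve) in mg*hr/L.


C0 = Dose/Vd = 144/12.0 = 12 mg/L
AUC = C0/ke = 12/0.054
AUC = 222.2 mg*hr/L


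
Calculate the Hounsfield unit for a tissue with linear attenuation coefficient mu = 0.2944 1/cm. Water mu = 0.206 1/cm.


HU = ((mu_tissue - mu_water) / mu_water) * 1000
HU = ((0.2944 - 0.206) / 0.206) * 1000
HU = 429.1


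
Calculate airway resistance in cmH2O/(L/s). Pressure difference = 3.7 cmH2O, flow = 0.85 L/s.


R = dP / flow
R = 3.7 / 0.85
R = 4.353 cmH2O/(L/s)


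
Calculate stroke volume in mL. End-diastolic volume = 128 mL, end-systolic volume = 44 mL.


SV = EDV - ESV
SV = 128 - 44
SV = 84 mL


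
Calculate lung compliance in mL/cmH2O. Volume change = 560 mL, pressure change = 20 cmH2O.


C = dV / dP
C = 560 / 20
C = 28 mL/cmH2O


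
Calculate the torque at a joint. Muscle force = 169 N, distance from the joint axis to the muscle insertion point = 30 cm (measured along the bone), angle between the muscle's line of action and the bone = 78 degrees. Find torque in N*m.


Torque = F * d * sin(theta)   (moment arm = d*sin(theta))
d = 30 cm = 0.3 m
Torque = 169 * 0.3 * sin(78)
Torque = 49.59 N*m


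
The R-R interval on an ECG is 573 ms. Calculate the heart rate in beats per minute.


HR = 60 / RR_interval(s)
RR = 573 ms = 0.573 s
HR = 60 / 0.573 = 104.7 bpm


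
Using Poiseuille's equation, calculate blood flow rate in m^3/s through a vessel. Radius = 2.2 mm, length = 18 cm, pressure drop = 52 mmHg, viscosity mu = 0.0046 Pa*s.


Q = pi*r^4*dP / (8*mu*L)
r = 0.0022 m, L = 0.18 m
dP = 52 mmHg = 6932.744 Pa
Q = 7.7024e-05 m^3/s


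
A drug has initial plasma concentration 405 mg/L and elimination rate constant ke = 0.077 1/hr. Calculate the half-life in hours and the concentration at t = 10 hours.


t_half = ln(2) / ke = 0.693147 / 0.077 = 9.002 hr
C(t) = C0 * exp(-ke*t) = 405 * exp(-0.077*10)
C(10) = 187.5 mg/L


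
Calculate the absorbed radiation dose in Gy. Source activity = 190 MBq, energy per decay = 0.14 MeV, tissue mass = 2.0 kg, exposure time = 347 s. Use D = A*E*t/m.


A = 190 MBq = 1.9000e+08 Bq
E = 0.14 MeV = 2.2428e-14 J
D = A*E*t/m = 1.9000e+08*2.2428e-14*347/2.0
D = 7.3934e-04 Gy


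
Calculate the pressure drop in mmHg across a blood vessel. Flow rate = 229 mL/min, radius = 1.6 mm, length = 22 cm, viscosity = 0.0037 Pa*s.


dP = 8*mu*L*Q / (pi*r^4)
Q = 229 mL/min = 3.81667e-06 m^3/s
dP = 1207.17 Pa = 1207.17 / 133.322 mmHg = 9.055 mmHg


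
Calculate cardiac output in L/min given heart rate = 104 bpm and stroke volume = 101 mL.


CO = HR * SV
CO = 104 * 101 / 1000
CO = 10.5 L/min


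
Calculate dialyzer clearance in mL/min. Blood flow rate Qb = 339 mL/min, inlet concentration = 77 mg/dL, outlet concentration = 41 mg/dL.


K = Qb * (Cb_in - Cb_out) / Cb_in
K = 339 * (77 - 41) / 77
K = 158.5 mL/min


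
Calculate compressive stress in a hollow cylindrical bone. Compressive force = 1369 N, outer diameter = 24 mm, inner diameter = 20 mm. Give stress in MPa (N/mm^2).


A = pi*(r_o^2 - r_i^2)
r_o = 12 mm, r_i = 10 mm
A = 138.23 mm^2
sigma = F/A = 1369 / 138.23
sigma = 9.904 MPa


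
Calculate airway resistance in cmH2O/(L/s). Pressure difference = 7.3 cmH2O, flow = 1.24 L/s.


R = dP / flow
R = 7.3 / 1.24
R = 5.887 cmH2O/(L/s)


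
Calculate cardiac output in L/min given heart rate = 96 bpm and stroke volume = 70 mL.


CO = HR * SV
CO = 96 * 70 / 1000
CO = 6.72 L/min


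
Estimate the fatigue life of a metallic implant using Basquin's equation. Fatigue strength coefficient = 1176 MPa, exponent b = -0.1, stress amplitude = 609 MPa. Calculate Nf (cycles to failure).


sigma_a = sigma_f' * (2Nf)^b
2Nf = (sigma_a/sigma_f')^(1/b)
2Nf = (609/1176)^(1/-0.1)
2Nf = 720.94194
Nf = 360.5


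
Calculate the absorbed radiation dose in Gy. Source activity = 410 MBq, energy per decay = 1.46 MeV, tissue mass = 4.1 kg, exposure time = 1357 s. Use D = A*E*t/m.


A = 410 MBq = 4.1000e+08 Bq
E = 1.46 MeV = 2.33892e-13 J
D = A*E*t/m = 4.1000e+08*2.33892e-13*1357/4.1
D = 0.03174 Gy


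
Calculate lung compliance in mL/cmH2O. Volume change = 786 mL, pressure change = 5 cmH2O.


C = dV / dP
C = 786 / 5
C = 157.2 mL/cmH2O


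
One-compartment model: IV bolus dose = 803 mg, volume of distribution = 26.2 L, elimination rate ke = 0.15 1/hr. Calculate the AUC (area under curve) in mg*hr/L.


C0 = Dose/Vd = 803/26.2 = 30.6489 mg/L
AUC = C0/ke = 30.6489/0.15
AUC = 204.3 mg*hr/L


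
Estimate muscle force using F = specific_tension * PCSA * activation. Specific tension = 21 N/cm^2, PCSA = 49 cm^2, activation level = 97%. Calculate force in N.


F = sigma * PCSA * activation
F = 21 * 49 * 0.97
F = 998.1 N


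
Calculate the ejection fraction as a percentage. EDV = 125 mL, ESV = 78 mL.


SV = EDV - ESV = 125 - 78 = 47 mL
EF = SV/EDV * 100 = 47/125 * 100
EF = 37.6%


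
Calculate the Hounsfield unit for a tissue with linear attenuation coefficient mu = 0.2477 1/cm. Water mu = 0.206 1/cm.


HU = ((mu_tissue - mu_water) / mu_water) * 1000
HU = ((0.2477 - 0.206) / 0.206) * 1000
HU = 202.4


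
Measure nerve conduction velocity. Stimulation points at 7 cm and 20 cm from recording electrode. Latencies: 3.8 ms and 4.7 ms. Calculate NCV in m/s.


Distance = (20 - 7) / 100 = 0.13 m
dt = (4.7 - 3.8) / 1000 = 9.0000e-04 s
NCV = dist / dt = 144.4 m/s


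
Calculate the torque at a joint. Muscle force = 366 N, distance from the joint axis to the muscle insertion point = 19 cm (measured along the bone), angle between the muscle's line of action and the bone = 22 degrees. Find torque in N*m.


Torque = F * d * sin(theta)   (moment arm = d*sin(theta))
d = 19 cm = 0.19 m
Torque = 366 * 0.19 * sin(22)
Torque = 26.05 N*m


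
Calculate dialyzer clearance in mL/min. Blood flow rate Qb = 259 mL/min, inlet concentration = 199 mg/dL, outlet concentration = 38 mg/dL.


K = Qb * (Cb_in - Cb_out) / Cb_in
K = 259 * (199 - 38) / 199
K = 209.5 mL/min


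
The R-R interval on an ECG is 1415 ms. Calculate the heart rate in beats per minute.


HR = 60 / RR_interval(s)
RR = 1415 ms = 1.415 s
HR = 60 / 1.415 = 42.4 bpm


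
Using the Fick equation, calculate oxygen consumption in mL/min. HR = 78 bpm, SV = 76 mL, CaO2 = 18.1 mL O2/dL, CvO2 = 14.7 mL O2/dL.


CO = HR*SV = 78*76/1000 = 5.928 L/min
a-v O2 diff = 18.1 - 14.7 = 3.4 mL/dL
VO2 = CO * (CaO2-CvO2) * 10 dL/L
VO2 = 5.928 * 3.4 * 10
VO2 = 201.6 mL/min


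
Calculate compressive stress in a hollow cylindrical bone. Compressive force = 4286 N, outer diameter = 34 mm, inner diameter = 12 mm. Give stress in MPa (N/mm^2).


A = pi*(r_o^2 - r_i^2)
r_o = 17 mm, r_i = 6 mm
A = 794.823 mm^2
sigma = F/A = 4286 / 794.823
sigma = 5.392 MPa


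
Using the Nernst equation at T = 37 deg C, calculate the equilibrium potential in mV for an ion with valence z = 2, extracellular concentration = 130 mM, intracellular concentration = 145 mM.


E = (RT/(zF)) * ln(C_out/C_in)
T = 37 + 273.15 = 310.15 K
E = (8.314 * 310.15 / (2 * 96485)) * ln(130/145)
E = -1.459 mV


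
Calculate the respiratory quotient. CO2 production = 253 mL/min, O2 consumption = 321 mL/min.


RQ = VCO2 / VO2
RQ = 253 / 321
RQ = 0.7882


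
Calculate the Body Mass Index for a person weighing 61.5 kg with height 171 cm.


BMI = weight / height^2
height = 171 cm = 1.71 m
BMI = 61.5 / 1.71^2
BMI = 21.03 kg/m^2


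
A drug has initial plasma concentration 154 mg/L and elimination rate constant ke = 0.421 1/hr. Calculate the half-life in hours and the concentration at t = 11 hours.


t_half = ln(2) / ke = 0.693147 / 0.421 = 1.646 hr
C(t) = C0 * exp(-ke*t) = 154 * exp(-0.421*11)
C(11) = 1.501 mg/L


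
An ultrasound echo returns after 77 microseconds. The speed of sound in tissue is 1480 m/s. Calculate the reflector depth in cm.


depth = c * t / 2
t = 77 us = 7.7000e-05 s
depth = 1480 * 7.7000e-05 / 2
depth = 0.05698 m = 5.698 cm


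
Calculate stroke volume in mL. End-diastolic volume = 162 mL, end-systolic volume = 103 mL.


SV = EDV - ESV
SV = 162 - 103
SV = 59 mL


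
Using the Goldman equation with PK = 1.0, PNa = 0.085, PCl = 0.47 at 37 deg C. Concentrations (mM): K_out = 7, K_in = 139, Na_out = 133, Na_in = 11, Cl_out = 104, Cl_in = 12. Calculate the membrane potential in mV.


Vm = (RT/F)*ln((PK*Ko + PNa*Nao + PCl*Cli)/(PK*Ki + PNa*Nai + PCl*Clo))
Numer = 23.945, Denom = 188.815
Vm = -55.19 mV


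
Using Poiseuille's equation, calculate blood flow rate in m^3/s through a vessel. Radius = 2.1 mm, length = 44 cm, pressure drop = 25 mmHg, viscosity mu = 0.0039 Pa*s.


Q = pi*r^4*dP / (8*mu*L)
r = 0.0021 m, L = 0.44 m
dP = 25 mmHg = 3333.05 Pa
Q = 1.4834e-05 m^3/s


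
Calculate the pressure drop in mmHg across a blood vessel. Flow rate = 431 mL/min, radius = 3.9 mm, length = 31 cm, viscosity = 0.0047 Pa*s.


dP = 8*mu*L*Q / (pi*r^4)
Q = 431 mL/min = 7.18333e-06 m^3/s
dP = 115.204 Pa = 115.204 / 133.322 mmHg = 0.8641 mmHg


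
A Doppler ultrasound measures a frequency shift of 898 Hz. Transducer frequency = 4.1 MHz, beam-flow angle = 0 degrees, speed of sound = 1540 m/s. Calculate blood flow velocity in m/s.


v = fd * c / (2 * f0 * cos(theta))
v = 898 * 1540 / (2 * 4.1000e+06 * cos(0))
v = 0.1686 m/s


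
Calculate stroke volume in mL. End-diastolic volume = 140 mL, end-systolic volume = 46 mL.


SV = EDV - ESV
SV = 140 - 46
SV = 94 mL


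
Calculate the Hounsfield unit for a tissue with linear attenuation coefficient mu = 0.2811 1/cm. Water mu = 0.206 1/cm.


HU = ((mu_tissue - mu_water) / mu_water) * 1000
HU = ((0.2811 - 0.206) / 0.206) * 1000
HU = 364.6


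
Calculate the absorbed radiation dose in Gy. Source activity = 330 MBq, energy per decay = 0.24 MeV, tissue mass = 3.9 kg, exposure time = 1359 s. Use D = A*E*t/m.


A = 330 MBq = 3.3000e+08 Bq
E = 0.24 MeV = 3.8448e-14 J
D = A*E*t/m = 3.3000e+08*3.8448e-14*1359/3.9
D = 0.004421 Gy


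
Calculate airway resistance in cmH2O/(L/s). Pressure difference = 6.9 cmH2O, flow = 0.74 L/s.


R = dP / flow
R = 6.9 / 0.74
R = 9.324 cmH2O/(L/s)


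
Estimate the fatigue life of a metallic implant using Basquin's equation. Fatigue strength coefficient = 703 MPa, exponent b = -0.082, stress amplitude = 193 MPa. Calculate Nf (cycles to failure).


sigma_a = sigma_f' * (2Nf)^b
2Nf = (sigma_a/sigma_f')^(1/b)
2Nf = (193/703)^(1/-0.082)
2Nf = 7019679.3
Nf = 3.5098e+06


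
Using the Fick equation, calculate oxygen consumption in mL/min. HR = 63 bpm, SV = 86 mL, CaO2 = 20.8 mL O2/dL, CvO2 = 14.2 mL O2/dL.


CO = HR*SV = 63*86/1000 = 5.418 L/min
a-v O2 diff = 20.8 - 14.2 = 6.6 mL/dL
VO2 = CO * (CaO2-CvO2) * 10 dL/L
VO2 = 5.418 * 6.6 * 10
VO2 = 357.6 mL/min


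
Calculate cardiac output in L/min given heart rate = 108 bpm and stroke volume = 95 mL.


CO = HR * SV
CO = 108 * 95 / 1000
CO = 10.26 L/min


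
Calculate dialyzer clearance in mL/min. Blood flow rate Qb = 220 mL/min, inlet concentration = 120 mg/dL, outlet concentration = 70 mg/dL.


K = Qb * (Cb_in - Cb_out) / Cb_in
K = 220 * (120 - 70) / 120
K = 91.67 mL/min


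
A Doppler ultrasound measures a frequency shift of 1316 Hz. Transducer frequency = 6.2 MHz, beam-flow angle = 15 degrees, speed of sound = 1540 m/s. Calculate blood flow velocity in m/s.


v = fd * c / (2 * f0 * cos(theta))
v = 1316 * 1540 / (2 * 6.2000e+06 * cos(15))
v = 0.1692 m/s


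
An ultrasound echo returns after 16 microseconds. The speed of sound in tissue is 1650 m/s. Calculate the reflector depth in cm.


depth = c * t / 2
t = 16 us = 1.6000e-05 s
depth = 1650 * 1.6000e-05 / 2
depth = 0.0132 m = 1.32 cm


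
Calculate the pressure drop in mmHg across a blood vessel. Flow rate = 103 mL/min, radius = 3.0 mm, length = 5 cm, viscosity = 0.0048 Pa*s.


dP = 8*mu*L*Q / (pi*r^4)
Q = 103 mL/min = 1.71667e-06 m^3/s
dP = 12.9525 Pa = 12.9525 / 133.322 mmHg = 0.09715 mmHg


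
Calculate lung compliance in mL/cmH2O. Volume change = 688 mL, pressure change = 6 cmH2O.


C = dV / dP
C = 688 / 6
C = 114.7 mL/cmH2O


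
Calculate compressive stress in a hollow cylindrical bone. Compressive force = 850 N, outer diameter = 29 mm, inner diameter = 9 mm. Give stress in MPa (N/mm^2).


A = pi*(r_o^2 - r_i^2)
r_o = 14.5 mm, r_i = 4.5 mm
A = 596.903 mm^2
sigma = F/A = 850 / 596.903
sigma = 1.424 MPa


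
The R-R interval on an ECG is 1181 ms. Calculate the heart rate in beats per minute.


HR = 60 / RR_interval(s)
RR = 1181 ms = 1.181 s
HR = 60 / 1.181 = 50.8 bpm


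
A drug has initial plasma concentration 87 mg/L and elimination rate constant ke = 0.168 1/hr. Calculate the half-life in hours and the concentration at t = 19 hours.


t_half = ln(2) / ke = 0.693147 / 0.168 = 4.126 hr
C(t) = C0 * exp(-ke*t) = 87 * exp(-0.168*19)
C(19) = 3.575 mg/L


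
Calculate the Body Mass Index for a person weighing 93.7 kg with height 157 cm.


BMI = weight / height^2
height = 157 cm = 1.57 m
BMI = 93.7 / 1.57^2
BMI = 38.01 kg/m^2


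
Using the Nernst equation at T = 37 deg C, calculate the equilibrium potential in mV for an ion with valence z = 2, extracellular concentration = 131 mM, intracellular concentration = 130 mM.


E = (RT/(zF)) * ln(C_out/C_in)
T = 37 + 273.15 = 310.15 K
E = (8.314 * 310.15 / (2 * 96485)) * ln(131/130)
E = 0.1024 mV


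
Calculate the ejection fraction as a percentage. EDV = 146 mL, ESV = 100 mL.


SV = EDV - ESV = 146 - 100 = 46 mL
EF = SV/EDV * 100 = 46/146 * 100
EF = 31.51%


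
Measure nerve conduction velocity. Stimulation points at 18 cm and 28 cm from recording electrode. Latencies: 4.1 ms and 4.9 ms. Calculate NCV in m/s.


Distance = (28 - 18) / 100 = 0.1 m
dt = (4.9 - 4.1) / 1000 = 8.0000e-04 s
NCV = dist / dt = 125 m/s


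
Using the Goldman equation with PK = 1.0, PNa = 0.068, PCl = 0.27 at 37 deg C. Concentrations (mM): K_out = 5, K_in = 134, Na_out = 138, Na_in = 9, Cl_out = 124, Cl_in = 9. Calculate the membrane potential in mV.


Vm = (RT/F)*ln((PK*Ko + PNa*Nao + PCl*Cli)/(PK*Ki + PNa*Nai + PCl*Clo))
Numer = 16.814, Denom = 168.092
Vm = -61.53 mV


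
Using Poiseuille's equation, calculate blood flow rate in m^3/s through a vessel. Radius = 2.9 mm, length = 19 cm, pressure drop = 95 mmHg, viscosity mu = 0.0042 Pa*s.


Q = pi*r^4*dP / (8*mu*L)
r = 0.0029 m, L = 0.19 m
dP = 95 mmHg = 12665.59 Pa
Q = 4.4083e-04 m^3/s


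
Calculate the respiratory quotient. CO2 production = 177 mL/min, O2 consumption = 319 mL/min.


RQ = VCO2 / VO2
RQ = 177 / 319
RQ = 0.5549


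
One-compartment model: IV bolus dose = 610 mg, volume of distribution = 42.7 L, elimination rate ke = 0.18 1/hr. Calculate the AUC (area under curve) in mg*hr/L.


C0 = Dose/Vd = 610/42.7 = 14.2857 mg/L
AUC = C0/ke = 14.2857/0.18
AUC = 79.37 mg*hr/L


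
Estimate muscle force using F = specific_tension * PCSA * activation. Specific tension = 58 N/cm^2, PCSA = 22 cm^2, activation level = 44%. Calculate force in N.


F = sigma * PCSA * activation
F = 58 * 22 * 0.44
F = 561.4 N


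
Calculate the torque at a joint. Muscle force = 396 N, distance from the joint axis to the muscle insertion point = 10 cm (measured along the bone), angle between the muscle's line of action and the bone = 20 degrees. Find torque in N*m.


Torque = F * d * sin(theta)   (moment arm = d*sin(theta))
d = 10 cm = 0.1 m
Torque = 396 * 0.1 * sin(20)
Torque = 13.54 N*m


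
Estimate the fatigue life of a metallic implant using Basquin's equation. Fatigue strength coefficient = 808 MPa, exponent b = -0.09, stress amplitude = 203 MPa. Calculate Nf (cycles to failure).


sigma_a = sigma_f' * (2Nf)^b
2Nf = (sigma_a/sigma_f')^(1/b)
2Nf = (203/808)^(1/-0.09)
2Nf = 4631544.2
Nf = 2.3158e+06


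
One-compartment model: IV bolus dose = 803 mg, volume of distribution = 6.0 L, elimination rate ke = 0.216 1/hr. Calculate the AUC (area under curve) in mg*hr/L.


C0 = Dose/Vd = 803/6.0 = 133.833 mg/L
AUC = C0/ke = 133.833/0.216
AUC = 619.6 mg*hr/L


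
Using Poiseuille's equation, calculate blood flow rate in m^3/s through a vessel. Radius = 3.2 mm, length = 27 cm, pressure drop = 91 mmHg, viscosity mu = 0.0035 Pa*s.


Q = pi*r^4*dP / (8*mu*L)
r = 0.0032 m, L = 0.27 m
dP = 91 mmHg = 12132.302 Pa
Q = 5.2865e-04 m^3/s


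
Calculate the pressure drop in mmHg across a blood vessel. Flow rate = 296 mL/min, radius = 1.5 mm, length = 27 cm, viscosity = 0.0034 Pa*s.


dP = 8*mu*L*Q / (pi*r^4)
Q = 296 mL/min = 4.93333e-06 m^3/s
dP = 2278.02 Pa = 2278.02 / 133.322 mmHg = 17.09 mmHg


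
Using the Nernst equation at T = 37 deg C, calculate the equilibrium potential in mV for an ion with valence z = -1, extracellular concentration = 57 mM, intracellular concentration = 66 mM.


E = (RT/(zF)) * ln(C_out/C_in)
T = 37 + 273.15 = 310.15 K
E = (8.314 * 310.15 / (-1 * 96485)) * ln(57/66)
E = 3.918 mV


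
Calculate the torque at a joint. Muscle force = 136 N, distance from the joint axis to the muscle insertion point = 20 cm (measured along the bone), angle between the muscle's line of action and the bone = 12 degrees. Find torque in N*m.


Torque = F * d * sin(theta)   (moment arm = d*sin(theta))
d = 20 cm = 0.2 m
Torque = 136 * 0.2 * sin(12)
Torque = 5.655 N*m


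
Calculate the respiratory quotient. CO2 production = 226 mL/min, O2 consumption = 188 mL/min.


RQ = VCO2 / VO2
RQ = 226 / 188
RQ = 1.202


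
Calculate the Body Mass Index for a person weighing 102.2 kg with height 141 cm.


BMI = weight / height^2
height = 141 cm = 1.41 m
BMI = 102.2 / 1.41^2
BMI = 51.41 kg/m^2


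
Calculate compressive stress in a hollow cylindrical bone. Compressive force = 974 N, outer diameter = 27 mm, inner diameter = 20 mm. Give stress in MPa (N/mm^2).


A = pi*(r_o^2 - r_i^2)
r_o = 13.5 mm, r_i = 10 mm
A = 258.396 mm^2
sigma = F/A = 974 / 258.396
sigma = 3.769 MPa


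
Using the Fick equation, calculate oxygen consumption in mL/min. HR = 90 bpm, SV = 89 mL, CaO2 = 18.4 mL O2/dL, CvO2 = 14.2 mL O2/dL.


CO = HR*SV = 90*89/1000 = 8.01 L/min
a-v O2 diff = 18.4 - 14.2 = 4.2 mL/dL
VO2 = CO * (CaO2-CvO2) * 10 dL/L
VO2 = 8.01 * 4.2 * 10
VO2 = 336.4 mL/min


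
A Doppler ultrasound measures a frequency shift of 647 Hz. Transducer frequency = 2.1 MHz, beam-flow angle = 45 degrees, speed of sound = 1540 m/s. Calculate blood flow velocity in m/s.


v = fd * c / (2 * f0 * cos(theta))
v = 647 * 1540 / (2 * 2.1000e+06 * cos(45))
v = 0.3355 m/s


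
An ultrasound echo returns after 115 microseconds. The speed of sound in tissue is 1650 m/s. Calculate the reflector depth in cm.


depth = c * t / 2
t = 115 us = 1.1500e-04 s
depth = 1650 * 1.1500e-04 / 2
depth = 0.094875 m = 9.4875 cm


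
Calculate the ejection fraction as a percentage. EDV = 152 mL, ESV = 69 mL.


SV = EDV - ESV = 152 - 69 = 83 mL
EF = SV/EDV * 100 = 83/152 * 100
EF = 54.61%


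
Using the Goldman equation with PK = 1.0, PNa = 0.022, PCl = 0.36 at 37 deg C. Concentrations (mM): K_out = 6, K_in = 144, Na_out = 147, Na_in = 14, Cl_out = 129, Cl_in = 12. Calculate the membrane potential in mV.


Vm = (RT/F)*ln((PK*Ko + PNa*Nao + PCl*Cli)/(PK*Ki + PNa*Nai + PCl*Clo))
Numer = 13.554, Denom = 190.748
Vm = -70.67 mV


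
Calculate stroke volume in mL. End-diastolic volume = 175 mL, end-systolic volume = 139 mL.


SV = EDV - ESV
SV = 175 - 139
SV = 36 mL


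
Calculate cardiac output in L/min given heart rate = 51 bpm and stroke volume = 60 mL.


CO = HR * SV
CO = 51 * 60 / 1000
CO = 3.06 L/min


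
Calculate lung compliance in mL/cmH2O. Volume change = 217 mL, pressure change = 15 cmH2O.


C = dV / dP
C = 217 / 15
C = 14.47 mL/cmH2O


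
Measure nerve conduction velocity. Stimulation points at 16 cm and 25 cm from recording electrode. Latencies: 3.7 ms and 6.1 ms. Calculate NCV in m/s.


Distance = (25 - 16) / 100 = 0.09 m
dt = (6.1 - 3.7) / 1000 = 0.0024 s
NCV = dist / dt = 37.5 m/s


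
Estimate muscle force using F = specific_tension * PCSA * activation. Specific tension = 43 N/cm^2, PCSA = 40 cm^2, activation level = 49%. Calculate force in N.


F = sigma * PCSA * activation
F = 43 * 40 * 0.49
F = 842.8 N


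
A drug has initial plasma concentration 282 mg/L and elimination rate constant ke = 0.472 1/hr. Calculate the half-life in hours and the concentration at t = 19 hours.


t_half = ln(2) / ke = 0.693147 / 0.472 = 1.469 hr
C(t) = C0 * exp(-ke*t) = 282 * exp(-0.472*19)
C(19) = 0.03593 mg/L


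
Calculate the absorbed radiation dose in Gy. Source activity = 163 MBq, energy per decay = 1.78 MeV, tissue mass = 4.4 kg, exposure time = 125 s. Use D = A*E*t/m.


A = 163 MBq = 1.6300e+08 Bq
E = 1.78 MeV = 2.85156e-13 J
D = A*E*t/m = 1.6300e+08*2.85156e-13*125/4.4
D = 0.00132 Gy


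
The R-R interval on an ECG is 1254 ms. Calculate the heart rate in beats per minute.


HR = 60 / RR_interval(s)
RR = 1254 ms = 1.254 s
HR = 60 / 1.254 = 47.85 bpm


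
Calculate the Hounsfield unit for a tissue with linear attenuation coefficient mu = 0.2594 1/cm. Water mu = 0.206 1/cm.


HU = ((mu_tissue - mu_water) / mu_water) * 1000
HU = ((0.2594 - 0.206) / 0.206) * 1000
HU = 259.2


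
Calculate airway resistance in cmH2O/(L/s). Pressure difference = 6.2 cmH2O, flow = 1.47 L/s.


R = dP / flow
R = 6.2 / 1.47
R = 4.218 cmH2O/(L/s)


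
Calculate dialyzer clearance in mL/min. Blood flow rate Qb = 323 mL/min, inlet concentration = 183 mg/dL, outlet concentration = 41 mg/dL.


K = Qb * (Cb_in - Cb_out) / Cb_in
K = 323 * (183 - 41) / 183
K = 250.6 mL/min


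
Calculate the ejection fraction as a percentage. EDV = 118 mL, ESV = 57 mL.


SV = EDV - ESV = 118 - 57 = 61 mL
EF = SV/EDV * 100 = 61/118 * 100
EF = 51.69%


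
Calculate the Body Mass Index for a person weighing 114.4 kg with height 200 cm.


BMI = weight / height^2
height = 200 cm = 2 m
BMI = 114.4 / 2^2
BMI = 28.6 kg/m^2


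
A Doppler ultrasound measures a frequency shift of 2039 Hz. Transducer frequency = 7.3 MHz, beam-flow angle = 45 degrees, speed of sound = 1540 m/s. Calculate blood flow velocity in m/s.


v = fd * c / (2 * f0 * cos(theta))
v = 2039 * 1540 / (2 * 7.3000e+06 * cos(45))
v = 0.3042 m/s


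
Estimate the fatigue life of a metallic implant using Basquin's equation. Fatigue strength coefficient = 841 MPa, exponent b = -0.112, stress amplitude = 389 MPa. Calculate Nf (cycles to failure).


sigma_a = sigma_f' * (2Nf)^b
2Nf = (sigma_a/sigma_f')^(1/b)
2Nf = (389/841)^(1/-0.112)
2Nf = 976.56229
Nf = 488.3


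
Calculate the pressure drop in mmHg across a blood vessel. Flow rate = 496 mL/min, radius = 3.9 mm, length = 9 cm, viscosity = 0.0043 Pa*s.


dP = 8*mu*L*Q / (pi*r^4)
Q = 496 mL/min = 8.26667e-06 m^3/s
dP = 35.2146 Pa = 35.2146 / 133.322 mmHg = 0.2641 mmHg


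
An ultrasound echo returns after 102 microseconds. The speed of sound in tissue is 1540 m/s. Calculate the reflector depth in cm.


depth = c * t / 2
t = 102 us = 1.0200e-04 s
depth = 1540 * 1.0200e-04 / 2
depth = 0.07854 m = 7.854 cm


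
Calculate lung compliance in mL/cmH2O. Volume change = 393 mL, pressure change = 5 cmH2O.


C = dV / dP
C = 393 / 5
C = 78.6 mL/cmH2O


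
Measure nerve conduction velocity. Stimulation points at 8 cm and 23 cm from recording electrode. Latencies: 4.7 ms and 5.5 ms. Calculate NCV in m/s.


Distance = (23 - 8) / 100 = 0.15 m
dt = (5.5 - 4.7) / 1000 = 8.0000e-04 s
NCV = dist / dt = 187.5 m/s


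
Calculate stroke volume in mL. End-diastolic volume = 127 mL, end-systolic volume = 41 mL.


SV = EDV - ESV
SV = 127 - 41
SV = 86 mL


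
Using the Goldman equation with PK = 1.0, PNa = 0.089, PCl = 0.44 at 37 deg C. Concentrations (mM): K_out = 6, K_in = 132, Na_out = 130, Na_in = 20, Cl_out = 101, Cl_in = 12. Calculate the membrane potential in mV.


Vm = (RT/F)*ln((PK*Ko + PNa*Nao + PCl*Cli)/(PK*Ki + PNa*Nai + PCl*Clo))
Numer = 22.85, Denom = 178.22
Vm = -54.9 mV


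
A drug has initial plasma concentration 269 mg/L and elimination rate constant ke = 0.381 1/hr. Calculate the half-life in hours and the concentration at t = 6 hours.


t_half = ln(2) / ke = 0.693147 / 0.381 = 1.819 hr
C(t) = C0 * exp(-ke*t) = 269 * exp(-0.381*6)
C(6) = 27.35 mg/L


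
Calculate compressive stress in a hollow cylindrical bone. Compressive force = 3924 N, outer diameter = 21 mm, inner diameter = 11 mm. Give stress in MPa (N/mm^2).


A = pi*(r_o^2 - r_i^2)
r_o = 10.5 mm, r_i = 5.5 mm
A = 251.327 mm^2
sigma = F/A = 3924 / 251.327
sigma = 15.61 MPa


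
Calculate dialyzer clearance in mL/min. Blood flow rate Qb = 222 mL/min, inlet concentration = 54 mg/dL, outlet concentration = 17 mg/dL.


K = Qb * (Cb_in - Cb_out) / Cb_in
K = 222 * (54 - 17) / 54
K = 152.1 mL/min


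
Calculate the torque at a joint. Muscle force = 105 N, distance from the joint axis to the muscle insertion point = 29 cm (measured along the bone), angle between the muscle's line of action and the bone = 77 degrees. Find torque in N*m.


Torque = F * d * sin(theta)   (moment arm = d*sin(theta))
d = 29 cm = 0.29 m
Torque = 105 * 0.29 * sin(77)
Torque = 29.67 N*m


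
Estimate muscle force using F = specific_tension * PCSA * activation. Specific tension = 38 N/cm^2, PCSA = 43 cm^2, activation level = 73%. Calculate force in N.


F = sigma * PCSA * activation
F = 38 * 43 * 0.73
F = 1193 N


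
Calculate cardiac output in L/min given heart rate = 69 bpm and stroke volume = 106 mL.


CO = HR * SV
CO = 69 * 106 / 1000
CO = 7.314 L/min


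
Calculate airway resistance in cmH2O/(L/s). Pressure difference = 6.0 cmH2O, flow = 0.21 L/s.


R = dP / flow
R = 6.0 / 0.21
R = 28.57 cmH2O/(L/s)


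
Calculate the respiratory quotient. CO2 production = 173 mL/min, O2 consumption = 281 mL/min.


RQ = VCO2 / VO2
RQ = 173 / 281
RQ = 0.6157


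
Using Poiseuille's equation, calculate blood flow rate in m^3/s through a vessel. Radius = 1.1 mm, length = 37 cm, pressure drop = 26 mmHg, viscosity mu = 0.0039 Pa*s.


Q = pi*r^4*dP / (8*mu*L)
r = 0.0011 m, L = 0.37 m
dP = 26 mmHg = 3466.372 Pa
Q = 1.3811e-06 m^3/s


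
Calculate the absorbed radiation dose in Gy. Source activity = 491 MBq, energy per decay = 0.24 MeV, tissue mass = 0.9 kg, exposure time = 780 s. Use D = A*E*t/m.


A = 491 MBq = 4.9100e+08 Bq
E = 0.24 MeV = 3.8448e-14 J
D = A*E*t/m = 4.9100e+08*3.8448e-14*780/0.9
D = 0.01636 Gy


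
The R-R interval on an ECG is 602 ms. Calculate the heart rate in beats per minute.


HR = 60 / RR_interval(s)
RR = 602 ms = 0.602 s
HR = 60 / 0.602 = 99.67 bpm


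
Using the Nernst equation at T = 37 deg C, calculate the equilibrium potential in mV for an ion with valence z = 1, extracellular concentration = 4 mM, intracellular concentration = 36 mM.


E = (RT/(zF)) * ln(C_out/C_in)
T = 37 + 273.15 = 310.15 K
E = (8.314 * 310.15 / (1 * 96485)) * ln(4/36)
E = -58.72 mV


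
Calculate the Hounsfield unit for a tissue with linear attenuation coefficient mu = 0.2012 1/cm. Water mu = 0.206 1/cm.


HU = ((mu_tissue - mu_water) / mu_water) * 1000
HU = ((0.2012 - 0.206) / 0.206) * 1000
HU = -23.3


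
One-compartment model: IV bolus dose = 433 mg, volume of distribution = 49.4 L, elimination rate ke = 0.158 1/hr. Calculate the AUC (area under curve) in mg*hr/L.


C0 = Dose/Vd = 433/49.4 = 8.76518 mg/L
AUC = C0/ke = 8.76518/0.158
AUC = 55.48 mg*hr/L


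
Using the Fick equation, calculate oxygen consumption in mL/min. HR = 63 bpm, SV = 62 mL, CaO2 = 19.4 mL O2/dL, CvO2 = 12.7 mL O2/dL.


CO = HR*SV = 63*62/1000 = 3.906 L/min
a-v O2 diff = 19.4 - 12.7 = 6.7 mL/dL
VO2 = CO * (CaO2-CvO2) * 10 dL/L
VO2 = 3.906 * 6.7 * 10
VO2 = 261.7 mL/min


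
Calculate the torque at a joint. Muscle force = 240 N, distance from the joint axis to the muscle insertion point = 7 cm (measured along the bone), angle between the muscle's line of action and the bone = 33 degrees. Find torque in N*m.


Torque = F * d * sin(theta)   (moment arm = d*sin(theta))
d = 7 cm = 0.07 m
Torque = 240 * 0.07 * sin(33)
Torque = 9.15 N*m


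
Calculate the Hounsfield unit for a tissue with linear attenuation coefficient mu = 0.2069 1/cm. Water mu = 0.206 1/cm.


HU = ((mu_tissue - mu_water) / mu_water) * 1000
HU = ((0.2069 - 0.206) / 0.206) * 1000
HU = 4.369


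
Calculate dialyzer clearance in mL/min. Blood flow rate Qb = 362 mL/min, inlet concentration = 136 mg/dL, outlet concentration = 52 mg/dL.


K = Qb * (Cb_in - Cb_out) / Cb_in
K = 362 * (136 - 52) / 136
K = 223.6 mL/min


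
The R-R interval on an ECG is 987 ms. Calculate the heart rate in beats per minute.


HR = 60 / RR_interval(s)
RR = 987 ms = 0.987 s
HR = 60 / 0.987 = 60.79 bpm


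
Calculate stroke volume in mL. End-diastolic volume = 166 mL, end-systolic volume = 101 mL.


SV = EDV - ESV
SV = 166 - 101
SV = 65 mL


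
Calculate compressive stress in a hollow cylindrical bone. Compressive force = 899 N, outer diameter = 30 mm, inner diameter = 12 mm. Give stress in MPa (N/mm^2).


A = pi*(r_o^2 - r_i^2)
r_o = 15 mm, r_i = 6 mm
A = 593.761 mm^2
sigma = F/A = 899 / 593.761
sigma = 1.514 MPa


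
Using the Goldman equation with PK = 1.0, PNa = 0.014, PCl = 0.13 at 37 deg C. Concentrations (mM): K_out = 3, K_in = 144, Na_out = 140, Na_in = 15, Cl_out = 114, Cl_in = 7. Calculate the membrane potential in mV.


Vm = (RT/F)*ln((PK*Ko + PNa*Nao + PCl*Cli)/(PK*Ki + PNa*Nai + PCl*Clo))
Numer = 5.87, Denom = 159.03
Vm = -88.17 mV


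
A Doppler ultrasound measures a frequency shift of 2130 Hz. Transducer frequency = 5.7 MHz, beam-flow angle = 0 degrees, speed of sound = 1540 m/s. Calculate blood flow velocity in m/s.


v = fd * c / (2 * f0 * cos(theta))
v = 2130 * 1540 / (2 * 5.7000e+06 * cos(0))
v = 0.2877 m/s


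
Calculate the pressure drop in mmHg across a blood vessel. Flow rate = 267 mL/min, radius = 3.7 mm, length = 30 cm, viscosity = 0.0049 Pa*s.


dP = 8*mu*L*Q / (pi*r^4)
Q = 267 mL/min = 4.45e-06 m^3/s
dP = 88.8813 Pa = 88.8813 / 133.322 mmHg = 0.6667 mmHg


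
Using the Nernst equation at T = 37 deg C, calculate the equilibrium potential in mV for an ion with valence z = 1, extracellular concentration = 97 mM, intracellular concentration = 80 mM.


E = (RT/(zF)) * ln(C_out/C_in)
T = 37 + 273.15 = 310.15 K
E = (8.314 * 310.15 / (1 * 96485)) * ln(97/80)
E = 5.15 mV


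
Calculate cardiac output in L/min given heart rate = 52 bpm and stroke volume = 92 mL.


CO = HR * SV
CO = 52 * 92 / 1000
CO = 4.784 L/min


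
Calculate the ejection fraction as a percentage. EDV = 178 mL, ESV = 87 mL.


SV = EDV - ESV = 178 - 87 = 91 mL
EF = SV/EDV * 100 = 91/178 * 100
EF = 51.12%


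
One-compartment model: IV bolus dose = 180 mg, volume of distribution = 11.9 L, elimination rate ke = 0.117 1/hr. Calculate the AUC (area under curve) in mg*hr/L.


C0 = Dose/Vd = 180/11.9 = 15.1261 mg/L
AUC = C0/ke = 15.1261/0.117
AUC = 129.3 mg*hr/L
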